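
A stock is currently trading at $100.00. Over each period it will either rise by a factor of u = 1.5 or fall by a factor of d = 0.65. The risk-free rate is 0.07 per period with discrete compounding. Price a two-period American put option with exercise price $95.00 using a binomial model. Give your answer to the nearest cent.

Risk-neutral probability p = (1 + 0.07 − 0.65)/(1.5 − 0.65) = 0.4200/0.8500 = 0.4941
Terminal stock prices: S_uu = 225, S_ud = 97.5, S_dd = 42.25
Terminal payoffs (K − S): max(-130, 0) = 0, max(-2.5, 0) = 0, max(52.75, 0) = 52.75
Node u (S = 150): continuation = 1/1.07·[0.4941·0.0000 + 0.5059·0.0000] = 0.0000; exercise value = 0.0000 ≤ continuation, so V_u = 0.0000
Node d (S = 65): continuation = 1/1.07·[0.4941·0.0000 + 0.5059·52.7500] = 24.9395; exercise value = 30.0000 > continuation, so V_d = 30.0000 (exercise)
Node 0 (S = 100): continuation = 1/1.07·[0.4941·0.0000 + 0.5059·30.0000] = 14.1836; exercise value = 0.0000 ≤ continuation, so V_0 = 14.1836

$14.18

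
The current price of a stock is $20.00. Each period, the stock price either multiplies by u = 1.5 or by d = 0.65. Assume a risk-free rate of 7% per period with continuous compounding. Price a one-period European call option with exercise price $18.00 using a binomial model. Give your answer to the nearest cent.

Risk-neutral probability p = (e^0.07 − 0.65)/(1.5 − 0.65) = 0.4225/0.8500 = 0.4971
Terminal stock prices: S_u = 30, S_d = 13
Terminal payoffs (S − K): max(12, 0) = 12, max(-5, 0) = 0
Node 0 (S = 20): V_0 = e^(−0.07)·[0.4971·12.0000 + 0.5029·0.0000] = 5.5616

$5.56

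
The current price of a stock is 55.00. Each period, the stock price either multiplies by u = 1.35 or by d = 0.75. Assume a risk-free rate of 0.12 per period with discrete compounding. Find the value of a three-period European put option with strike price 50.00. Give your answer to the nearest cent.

Risk-neutral probability p = (1 + 0.12 − 0.75)/(1.35 − 0.75) = 0.3700/0.6000 = 0.6167
Terminal stock prices: S_uuu = 135.3, S_uud = 75.18, S_udd = 41.77, S_ddd = 23.2
Terminal payoffs (K − S): max(-85.32, 0) = 0, max(-25.18, 0) = 0, max(8.234, 0) = 8.234, max(26.8, 0) = 26.8
Node uu (S = 100.2): V_uu = 1/1.12·[0.6167·0.0000 + 0.3833·0.0000] = 0.0000
Node ud (S = 55.69): V_ud = 1/1.12·[0.6167·0.0000 + 0.3833·8.2344] = 2.8183
Node dd (S = 30.94): V_dd = 1/1.12·[0.6167·8.2344 + 0.3833·26.7969] = 13.7054
Node u (S = 74.25): V_u = 1/1.12·[0.6167·0.0000 + 0.3833·2.8183] = 0.9646
Node d (S = 41.25): V_d = 1/1.12·[0.6167·2.8183 + 0.3833·13.7054] = 6.2426
Node 0 (S = 55): V_0 = 1/1.12·[0.6167·0.9646 + 0.3833·6.2426] = 2.6677

2.67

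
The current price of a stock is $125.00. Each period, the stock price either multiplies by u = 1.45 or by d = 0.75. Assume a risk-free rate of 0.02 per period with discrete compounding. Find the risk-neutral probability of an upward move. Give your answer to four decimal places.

p = 0.3857

Risk-neutral probability p = (1 + 0.02 − 0.75)/(1.45 − 0.75) = 0.2700/0.7000 = 0.3857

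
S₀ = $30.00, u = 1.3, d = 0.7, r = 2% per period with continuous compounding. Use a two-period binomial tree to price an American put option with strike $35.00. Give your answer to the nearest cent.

$8.24

Risk-neutral probability p = (e^0.02 − 0.7)/(1.3 − 0.7) = 0.3202/0.6000 = 0.5337
Terminal stock prices: S_uu = 50.7, S_ud = 27.3, S_dd = 14.7
Terminal payoffs (K − S): max(-15.7, 0) = 0, max(7.7, 0) = 7.7, max(20.3, 0) = 20.3
Node u (S = 39): continuation = e^(−0.02)·[0.5337·0.0000 + 0.4663·7.7000] = 3.5196; exercise value = 0.0000 ≤ continuation, so V_u = 3.5196
Node d (S = 21): continuation = e^(−0.02)·[0.5337·7.7000 + 0.4663·20.3000] = 13.3070; exercise value = 14.0000 > continuation, so V_d = 14.0000 (exercise)
Node 0 (S = 30): continuation = e^(−0.02)·[0.5337·3.5196 + 0.4663·14.0000] = 8.2405; exercise value = 5.0000 ≤ continuation, so V_0 = 8.2405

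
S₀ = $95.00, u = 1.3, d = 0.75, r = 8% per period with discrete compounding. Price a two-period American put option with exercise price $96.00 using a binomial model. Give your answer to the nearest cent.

Risk-neutral probability p = (1 + 0.08 − 0.75)/(1.3 − 0.75) = 0.3300/0.5500 = 0.6000
Terminal stock prices: S_uu = 160.6, S_ud = 92.62, S_dd = 53.44
Terminal payoffs (K − S): max(-64.55, 0) = 0, max(3.375, 0) = 3.375, max(42.56, 0) = 42.56
Node u (S = 123.5): continuation = 1/1.08·[0.6000·0.0000 + 0.4000·3.3750] = 1.2500; exercise value = 0.0000 ≤ continuation, so V_u = 1.2500
Node d (S = 71.25): continuation = 1/1.08·[0.6000·3.3750 + 0.4000·42.5625] = 17.6389; exercise value = 24.7500 > continuation, so V_d = 24.7500 (exercise)
Node 0 (S = 95): continuation = 1/1.08·[0.6000·1.2500 + 0.4000·24.7500] = 9.8611; exercise value = 1.0000 ≤ continuation, so V_0 = 9.8611

$9.86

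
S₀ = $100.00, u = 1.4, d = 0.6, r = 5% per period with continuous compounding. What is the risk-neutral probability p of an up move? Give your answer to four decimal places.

Risk-neutral probability p = (e^0.05 − 0.6)/(1.4 − 0.6) = 0.4513/0.8000 = 0.5641

p = 0.5641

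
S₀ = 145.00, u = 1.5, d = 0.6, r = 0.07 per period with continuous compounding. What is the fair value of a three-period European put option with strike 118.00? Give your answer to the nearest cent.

Risk-neutral probability p = (e^0.07 − 0.6)/(1.5 − 0.6) = 0.4725/0.9000 = 0.5250
Terminal stock prices: S_uuu = 489.4, S_uud = 195.8, S_udd = 78.3, S_ddd = 31.32
Terminal payoffs (K − S): max(-371.4, 0) = 0, max(-77.75, 0) = 0, max(39.7, 0) = 39.7, max(86.68, 0) = 86.68
Node uu (S = 326.2): V_uu = e^(−0.07)·[0.5250·0.0000 + 0.4750·0.0000] = 0.0000
Node ud (S = 130.5): V_ud = e^(−0.07)·[0.5250·0.0000 + 0.4750·39.7000] = 17.5823
Node dd (S = 52.2): V_dd = e^(−0.07)·[0.5250·39.7000 + 0.4750·86.6800] = 57.8225
Node u (S = 217.5): V_u = e^(−0.07)·[0.5250·0.0000 + 0.4750·17.5823] = 7.7868
Node d (S = 87): V_d = e^(−0.07)·[0.5250·17.5823 + 0.4750·57.8225] = 34.2151
Node 0 (S = 145): V_0 = e^(−0.07)·[0.5250·7.7868 + 0.4750·34.2151] = 18.9649

18.96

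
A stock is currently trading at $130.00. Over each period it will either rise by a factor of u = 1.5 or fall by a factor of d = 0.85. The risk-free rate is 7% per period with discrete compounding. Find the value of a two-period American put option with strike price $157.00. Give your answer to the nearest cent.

$28.75

Risk-neutral probability p = (1 + 0.07 − 0.85)/(1.5 − 0.85) = 0.2200/0.6500 = 0.3385
Terminal stock prices: S_uu = 292.5, S_ud = 165.8, S_dd = 93.92
Terminal payoffs (K − S): max(-135.5, 0) = 0, max(-8.75, 0) = 0, max(63.08, 0) = 63.08
Node u (S = 195): continuation = 1/1.07·[0.3385·0.0000 + 0.6615·0.0000] = 0.0000; exercise value = 0.0000 ≤ continuation, so V_u = 0.0000
Node d (S = 110.5): continuation = 1/1.07·[0.3385·0.0000 + 0.6615·63.0750] = 38.9968; exercise value = 46.5000 > continuation, so V_d = 46.5000 (exercise)
Node 0 (S = 130): continuation = 1/1.07·[0.3385·0.0000 + 0.6615·46.5000] = 28.7491; exercise value = 27.0000 ≤ continuation, so V_0 = 28.7491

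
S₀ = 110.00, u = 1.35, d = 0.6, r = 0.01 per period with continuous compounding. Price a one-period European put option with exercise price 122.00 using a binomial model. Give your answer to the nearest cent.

25.13

Risk-neutral probability p = (e^0.01 − 0.6)/(1.35 − 0.6) = 0.4101/0.7500 = 0.5467
Terminal stock prices: S_u = 148.5, S_d = 66
Terminal payoffs (K − S): max(-26.5, 0) = 0, max(56, 0) = 56
Node 0 (S = 110): V_0 = e^(−0.01)·[0.5467·0.0000 + 0.4533·56.0000] = 25.1304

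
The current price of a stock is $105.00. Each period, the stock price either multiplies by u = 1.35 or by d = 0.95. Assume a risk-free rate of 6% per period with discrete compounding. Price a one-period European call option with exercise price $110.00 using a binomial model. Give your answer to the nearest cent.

Risk-neutral probability p = (1 + 0.06 − 0.95)/(1.35 − 0.95) = 0.1100/0.4000 = 0.2750
Terminal stock prices: S_u = 141.8, S_d = 99.75
Terminal payoffs (S − K): max(31.75, 0) = 31.75, max(-10.25, 0) = 0
Node 0 (S = 105): V_0 = 1/1.06·[0.2750·31.7500 + 0.7250·0.0000] = 8.2370

$8.24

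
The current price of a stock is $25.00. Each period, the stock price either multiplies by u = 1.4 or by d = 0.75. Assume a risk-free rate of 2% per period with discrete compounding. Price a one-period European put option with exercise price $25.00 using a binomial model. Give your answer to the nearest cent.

$3.58

Risk-neutral probability p = (1 + 0.02 − 0.75)/(1.4 − 0.75) = 0.2700/0.6500 = 0.4154
Terminal stock prices: S_u = 35, S_d = 18.75
Terminal payoffs (K − S): max(-10, 0) = 0, max(6.25, 0) = 6.25
Node 0 (S = 25): V_0 = 1/1.02·[0.4154·0.0000 + 0.5846·6.2500] = 3.5822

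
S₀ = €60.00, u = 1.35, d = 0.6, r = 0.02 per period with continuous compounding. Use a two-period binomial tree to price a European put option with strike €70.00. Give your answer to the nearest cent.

Risk-neutral probability p = (e^0.02 − 0.6)/(1.35 − 0.6) = 0.4202/0.7500 = 0.5603
Terminal stock prices: S_uu = 109.4, S_ud = 48.6, S_dd = 21.6
Terminal payoffs (K − S): max(-39.35, 0) = 0, max(21.4, 0) = 21.4, max(48.4, 0) = 48.4
Node u (S = 81): V_u = e^(−0.02)·[0.5603·0.0000 + 0.4397·21.4000] = 9.2239
Node d (S = 36): V_d = e^(−0.02)·[0.5603·21.4000 + 0.4397·48.4000] = 32.6139
Node 0 (S = 60): V_0 = e^(−0.02)·[0.5603·9.2239 + 0.4397·32.6139] = 19.1229

€19.12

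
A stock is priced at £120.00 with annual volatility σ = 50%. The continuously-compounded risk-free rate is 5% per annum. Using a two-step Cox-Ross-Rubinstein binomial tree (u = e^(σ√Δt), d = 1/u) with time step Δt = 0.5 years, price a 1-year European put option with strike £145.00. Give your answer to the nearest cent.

CRR parameters: u = e^(σ√Δt) = e^(0.5·√0.5) = 1.4241, d = 1/u = 0.7022
Per-period rate: rΔt = 0.05·0.5 = 0.025, so R = e^0.025 = 1.0253
Risk-neutral probability p = (e^0.025 − 0.7022)/(1.4241 − 0.7022) = 0.3231/0.7219 = 0.4476
Terminal stock prices: S_uu = 243.4, S_ud = 120, S_dd = 59.17
Terminal payoffs (K − S): max(-98.37, 0) = 0, max(25, 0) = 25, max(85.83, 0) = 85.83
Node u (S = 170.9): V_u = e^(−0.025)·[0.4476·0.0000 + 0.5524·25.0000] = 13.4694
Node d (S = 84.26): V_d = e^(−0.025)·[0.4476·25.0000 + 0.5524·85.8318] = 57.1573
Node 0 (S = 120): V_0 = e^(−0.025)·[0.4476·13.4694 + 0.5524·57.1573] = 36.6747

£36.67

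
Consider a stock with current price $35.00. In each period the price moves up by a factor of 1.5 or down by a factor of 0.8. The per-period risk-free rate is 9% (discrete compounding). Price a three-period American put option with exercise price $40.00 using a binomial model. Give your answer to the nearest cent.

Risk-neutral probability p = (1 + 0.09 − 0.8)/(1.5 − 0.8) = 0.2900/0.7000 = 0.4143
Terminal stock prices: S_uuu = 118.1, S_uud = 63, S_udd = 33.6, S_ddd = 17.92
Terminal payoffs (K − S): max(-78.12, 0) = 0, max(-23, 0) = 0, max(6.4, 0) = 6.4, max(22.08, 0) = 22.08
Node uu (S = 78.75): continuation = 1/1.09·[0.4143·0.0000 + 0.5857·0.0000] = 0.0000; exercise value = 0.0000 ≤ continuation, so V_uu = 0.0000
Node ud (S = 42): continuation = 1/1.09·[0.4143·0.0000 + 0.5857·6.4000] = 3.4391; exercise value = 0.0000 ≤ continuation, so V_ud = 3.4391
Node dd (S = 22.4): continuation = 1/1.09·[0.4143·6.4000 + 0.5857·22.0800] = 14.2972; exercise value = 17.6000 > continuation, so V_dd = 17.6000 (exercise)
Node u (S = 52.5): continuation = 1/1.09·[0.4143·0.0000 + 0.5857·3.4391] = 1.8480; exercise value = 0.0000 ≤ continuation, so V_u = 1.8480
Node d (S = 28): continuation = 1/1.09·[0.4143·3.4391 + 0.5857·17.6000] = 10.7645; exercise value = 12.0000 > continuation, so V_d = 12.0000 (exercise)
Node 0 (S = 35): continuation = 1/1.09·[0.4143·1.8480 + 0.5857·12.0000] = 7.1506; exercise value = 5.0000 ≤ continuation, so V_0 = 7.1506

$7.15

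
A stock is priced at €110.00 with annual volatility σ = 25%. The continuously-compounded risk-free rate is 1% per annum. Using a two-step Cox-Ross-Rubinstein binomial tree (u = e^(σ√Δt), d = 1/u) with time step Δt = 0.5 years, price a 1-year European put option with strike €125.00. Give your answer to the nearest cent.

CRR parameters: u = e^(σ√Δt) = e^(0.25·√0.5) = 1.1934, d = 1/u = 0.8380
Per-period rate: rΔt = 0.01·0.5 = 0.005, so R = e^0.005 = 1.0050
Risk-neutral probability p = (e^0.005 − 0.8380)/(1.1934 − 0.8380) = 0.1670/0.3554 = 0.4700
Terminal stock prices: S_uu = 156.7, S_ud = 110, S_dd = 77.24
Terminal payoffs (K − S): max(-31.65, 0) = 0, max(15, 0) = 15, max(47.76, 0) = 47.76
Node u (S = 131.3): V_u = e^(−0.005)·[0.4700·0.0000 + 0.5300·15.0000] = 7.9100
Node d (S = 92.18): V_d = e^(−0.005)·[0.4700·15.0000 + 0.5300·47.7593] = 32.2002
Node 0 (S = 110): V_0 = e^(−0.005)·[0.4700·7.9100 + 0.5300·32.2002] = 20.6795

€20.68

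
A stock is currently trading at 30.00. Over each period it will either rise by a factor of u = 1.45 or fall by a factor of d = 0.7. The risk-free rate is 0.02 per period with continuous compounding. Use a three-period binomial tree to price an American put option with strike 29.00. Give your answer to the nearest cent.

Risk-neutral probability p = (e^0.02 − 0.7)/(1.45 − 0.7) = 0.3202/0.7500 = 0.4269
Terminal stock prices: S_uuu = 91.46, S_uud = 44.15, S_udd = 21.31, S_ddd = 10.29
Terminal payoffs (K − S): max(-62.46, 0) = 0, max(-15.15, 0) = 0, max(7.685, 0) = 7.685, max(18.71, 0) = 18.71
Node uu (S = 63.08): continuation = e^(−0.02)·[0.4269·0.0000 + 0.5731·0.0000] = 0.0000; exercise value = 0.0000 ≤ continuation, so V_uu = 0.0000
Node ud (S = 30.45): continuation = e^(−0.02)·[0.4269·0.0000 + 0.5731·7.6850] = 4.3168; exercise value = 0.0000 ≤ continuation, so V_ud = 4.3168
Node dd (S = 14.7): continuation = e^(−0.02)·[0.4269·7.6850 + 0.5731·18.7100] = 13.7258; exercise value = 14.3000 > continuation, so V_dd = 14.3000 (exercise)
Node u (S = 43.5): continuation = e^(−0.02)·[0.4269·0.0000 + 0.5731·4.3168] = 2.4248; exercise value = 0.0000 ≤ continuation, so V_u = 2.4248
Node d (S = 21): continuation = e^(−0.02)·[0.4269·4.3168 + 0.5731·14.3000] = 9.8391; exercise value = 8.0000 ≤ continuation, so V_d = 9.8391
Node 0 (S = 30): continuation = e^(−0.02)·[0.4269·2.4248 + 0.5731·9.8391] = 6.5415; exercise value = 0.0000 ≤ continuation, so V_0 = 6.5415

6.54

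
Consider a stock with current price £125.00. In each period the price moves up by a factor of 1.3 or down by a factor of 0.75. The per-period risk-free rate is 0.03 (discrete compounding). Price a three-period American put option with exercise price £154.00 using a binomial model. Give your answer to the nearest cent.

Risk-neutral probability p = (1 + 0.03 − 0.75)/(1.3 − 0.75) = 0.2800/0.5500 = 0.5091
Terminal stock prices: S_uuu = 274.6, S_uud = 158.4, S_udd = 91.41, S_ddd = 52.73
Terminal payoffs (K − S): max(-120.6, 0) = 0, max(-4.438, 0) = 0, max(62.59, 0) = 62.59, max(101.3, 0) = 101.3
Node uu (S = 211.3): continuation = 1/1.03·[0.5091·0.0000 + 0.4909·0.0000] = 0.0000; exercise value = 0.0000 ≤ continuation, so V_uu = 0.0000
Node ud (S = 121.9): continuation = 1/1.03·[0.5091·0.0000 + 0.4909·62.5938] = 29.8329; exercise value = 32.1250 > continuation, so V_ud = 32.1250 (exercise)
Node dd (S = 70.31): continuation = 1/1.03·[0.5091·62.5938 + 0.4909·101.2656] = 79.2021; exercise value = 83.6875 > continuation, so V_dd = 83.6875 (exercise)
Node u (S = 162.5): continuation = 1/1.03·[0.5091·0.0000 + 0.4909·32.1250] = 15.3111; exercise value = 0.0000 ≤ continuation, so V_u = 15.3111
Node d (S = 93.75): continuation = 1/1.03·[0.5091·32.1250 + 0.4909·83.6875] = 55.7646; exercise value = 60.2500 > continuation, so V_d = 60.2500 (exercise)
Node 0 (S = 125): continuation = 1/1.03·[0.5091·15.3111 + 0.4909·60.2500] = 36.2835; exercise value = 29.0000 ≤ continuation, so V_0 = 36.2835

£36.28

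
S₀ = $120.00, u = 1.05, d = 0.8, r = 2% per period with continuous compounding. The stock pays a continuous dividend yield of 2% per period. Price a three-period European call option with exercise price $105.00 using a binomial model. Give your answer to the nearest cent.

$16.66

Per-period risk-free factor R = e^0.02 = 1.0202; dividend-adjusted growth = e^(0.02−0.02) = 1.0000.
Risk-neutral probability p = (1.0000 − 0.8)/(1.05 − 0.8) = 0.2000/0.2500 = 0.8000
Terminal stock prices: S_uuu = 138.9, S_uud = 105.8, S_udd = 80.64, S_ddd = 61.44
Terminal payoffs (S − K): max(33.92, 0) = 33.92, max(0.84, 0) = 0.84, max(-24.36, 0) = 0, max(-43.56, 0) = 0
Node uu (S = 132.3): V_uu = e^(−0.02)·[0.8000·33.9150 + 0.2000·0.8400] = 26.7594
Node ud (S = 100.8): V_ud = e^(−0.02)·[0.8000·0.8400 + 0.2000·0.0000] = 0.6587
Node dd (S = 76.8): V_dd = e^(−0.02)·[0.8000·0.0000 + 0.2000·0.0000] = 0.0000
Node u (S = 126): V_u = e^(−0.02)·[0.8000·26.7594 + 0.2000·0.6587] = 21.1128
Node d (S = 96): V_d = e^(−0.02)·[0.8000·0.6587 + 0.2000·0.0000] = 0.5165
Node 0 (S = 120): V_0 = e^(−0.02)·[0.8000·21.1128 + 0.2000·0.5165] = 16.6570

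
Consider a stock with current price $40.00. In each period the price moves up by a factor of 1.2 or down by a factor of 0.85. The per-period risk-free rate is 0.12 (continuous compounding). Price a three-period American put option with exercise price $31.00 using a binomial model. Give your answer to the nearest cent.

$0.07

Risk-neutral probability p = (e^0.12 − 0.85)/(1.2 − 0.85) = 0.2775/0.3500 = 0.7928
Terminal stock prices: S_uuu = 69.12, S_uud = 48.96, S_udd = 34.68, S_ddd = 24.56
Terminal payoffs (K − S): max(-38.12, 0) = 0, max(-17.96, 0) = 0, max(-3.68, 0) = 0, max(6.435, 0) = 6.435
Node uu (S = 57.6): continuation = e^(−0.12)·[0.7928·0.0000 + 0.2072·0.0000] = 0.0000; exercise value = 0.0000 ≤ continuation, so V_uu = 0.0000
Node ud (S = 40.8): continuation = e^(−0.12)·[0.7928·0.0000 + 0.2072·0.0000] = 0.0000; exercise value = 0.0000 ≤ continuation, so V_ud = 0.0000
Node dd (S = 28.9): continuation = e^(−0.12)·[0.7928·0.0000 + 0.2072·6.4350] = 1.1823; exercise value = 2.1000 > continuation, so V_dd = 2.1000 (exercise)
Node u (S = 48): continuation = e^(−0.12)·[0.7928·0.0000 + 0.2072·0.0000] = 0.0000; exercise value = 0.0000 ≤ continuation, so V_u = 0.0000
Node d (S = 34): continuation = e^(−0.12)·[0.7928·0.0000 + 0.2072·2.1000] = 0.3858; exercise value = 0.0000 ≤ continuation, so V_d = 0.3858
Node 0 (S = 40): continuation = e^(−0.12)·[0.7928·0.0000 + 0.2072·0.3858] = 0.0709; exercise value = 0.0000 ≤ continuation, so V_0 = 0.0709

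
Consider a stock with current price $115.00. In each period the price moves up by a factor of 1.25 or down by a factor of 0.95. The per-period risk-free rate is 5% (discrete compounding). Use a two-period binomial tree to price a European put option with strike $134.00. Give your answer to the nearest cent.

Risk-neutral probability p = (1 + 0.05 − 0.95)/(1.25 − 0.95) = 0.1000/0.3000 = 0.3333
Terminal stock prices: S_uu = 179.7, S_ud = 136.6, S_dd = 103.8
Terminal payoffs (K − S): max(-45.69, 0) = 0, max(-2.562, 0) = 0, max(30.21, 0) = 30.21
Node u (S = 143.8): V_u = 1/1.05·[0.3333·0.0000 + 0.6667·0.0000] = 0.0000
Node d (S = 109.2): V_d = 1/1.05·[0.3333·0.0000 + 0.6667·30.2125] = 19.1825
Node 0 (S = 115): V_0 = 1/1.05·[0.3333·0.0000 + 0.6667·19.1825] = 12.1794

$12.18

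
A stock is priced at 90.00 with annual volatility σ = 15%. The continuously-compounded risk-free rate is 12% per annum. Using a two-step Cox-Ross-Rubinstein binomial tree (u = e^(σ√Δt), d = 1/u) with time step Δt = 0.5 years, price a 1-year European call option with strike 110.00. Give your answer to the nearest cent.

CRR parameters: u = e^(σ√Δt) = e^(0.15·√0.5) = 1.1119, d = 1/u = 0.8994
Per-period rate: rΔt = 0.12·0.5 = 0.06, so R = e^0.06 = 1.0618
Risk-neutral probability p = (e^0.06 − 0.8994)/(1.1119 − 0.8994) = 0.1625/0.2125 = 0.7645
Terminal stock prices: S_uu = 111.3, S_ud = 90, S_dd = 72.8
Terminal payoffs (S − K): max(1.268, 0) = 1.268, max(-20, 0) = 0, max(-37.2, 0) = 0
Node u (S = 100.1): V_u = e^(−0.06)·[0.7645·1.2680 + 0.2355·0.0000] = 0.9129
Node d (S = 80.94): V_d = e^(−0.06)·[0.7645·0.0000 + 0.2355·0.0000] = 0.0000
Node 0 (S = 90): V_0 = e^(−0.06)·[0.7645·0.9129 + 0.2355·0.0000] = 0.6572

0.66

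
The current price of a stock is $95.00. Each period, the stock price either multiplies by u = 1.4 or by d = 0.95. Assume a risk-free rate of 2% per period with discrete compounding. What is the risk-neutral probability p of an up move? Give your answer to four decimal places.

p = 0.1556

Risk-neutral probability p = (1 + 0.02 − 0.95)/(1.4 − 0.95) = 0.0700/0.4500 = 0.1556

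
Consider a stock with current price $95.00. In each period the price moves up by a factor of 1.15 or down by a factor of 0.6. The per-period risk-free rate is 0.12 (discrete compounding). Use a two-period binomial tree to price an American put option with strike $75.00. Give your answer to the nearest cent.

Risk-neutral probability p = (1 + 0.12 − 0.6)/(1.15 − 0.6) = 0.5200/0.5500 = 0.9455
Terminal stock prices: S_uu = 125.6, S_ud = 65.55, S_dd = 34.2
Terminal payoffs (K − S): max(-50.64, 0) = 0, max(9.45, 0) = 9.45, max(40.8, 0) = 40.8
Node u (S = 109.2): continuation = 1/1.12·[0.9455·0.0000 + 0.0545·9.4500] = 0.4602; exercise value = 0.0000 ≤ continuation, so V_u = 0.4602
Node d (S = 57): continuation = 1/1.12·[0.9455·9.4500 + 0.0545·40.8000] = 9.9643; exercise value = 18.0000 > continuation, so V_d = 18.0000 (exercise)
Node 0 (S = 95): continuation = 1/1.12·[0.9455·0.4602 + 0.0545·18.0000] = 1.2651; exercise value = 0.0000 ≤ continuation, so V_0 = 1.2651

$1.27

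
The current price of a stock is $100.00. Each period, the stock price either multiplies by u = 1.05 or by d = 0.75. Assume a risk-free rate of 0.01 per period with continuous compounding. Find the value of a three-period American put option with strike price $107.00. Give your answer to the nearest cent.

$9.78

Risk-neutral probability p = (e^0.01 − 0.75)/(1.05 − 0.75) = 0.2601/0.3000 = 0.8668
Terminal stock prices: S_uuu = 115.8, S_uud = 82.69, S_udd = 59.06, S_ddd = 42.19
Terminal payoffs (K − S): max(-8.763, 0) = 0, max(24.31, 0) = 24.31, max(47.94, 0) = 47.94, max(64.81, 0) = 64.81
Node uu (S = 110.2): continuation = e^(−0.01)·[0.8668·0.0000 + 0.1332·24.3125] = 3.2054; exercise value = 0.0000 ≤ continuation, so V_uu = 3.2054
Node ud (S = 78.75): continuation = e^(−0.01)·[0.8668·24.3125 + 0.1332·47.9375] = 27.1853; exercise value = 28.2500 > continuation, so V_ud = 28.2500 (exercise)
Node dd (S = 56.25): continuation = e^(−0.01)·[0.8668·47.9375 + 0.1332·64.8125] = 49.6853; exercise value = 50.7500 > continuation, so V_dd = 50.7500 (exercise)
Node u (S = 105): continuation = e^(−0.01)·[0.8668·3.2054 + 0.1332·28.2500] = 6.4754; exercise value = 2.0000 ≤ continuation, so V_u = 6.4754
Node d (S = 75): continuation = e^(−0.01)·[0.8668·28.2500 + 0.1332·50.7500] = 30.9353; exercise value = 32.0000 > continuation, so V_d = 32.0000 (exercise)
Node 0 (S = 100): continuation = e^(−0.01)·[0.8668·6.4754 + 0.1332·32.0000] = 9.7762; exercise value = 7.0000 ≤ continuation, so V_0 = 9.7762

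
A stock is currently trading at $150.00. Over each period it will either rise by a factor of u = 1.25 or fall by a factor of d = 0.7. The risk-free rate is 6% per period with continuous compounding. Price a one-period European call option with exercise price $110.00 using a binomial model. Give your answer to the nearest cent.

$48.02

Risk-neutral probability p = (e^0.06 − 0.7)/(1.25 − 0.7) = 0.3618/0.5500 = 0.6579
Terminal stock prices: S_u = 187.5, S_d = 105
Terminal payoffs (S − K): max(77.5, 0) = 77.5, max(-5, 0) = 0
Node 0 (S = 150): V_0 = e^(−0.06)·[0.6579·77.5000 + 0.3421·0.0000] = 48.0169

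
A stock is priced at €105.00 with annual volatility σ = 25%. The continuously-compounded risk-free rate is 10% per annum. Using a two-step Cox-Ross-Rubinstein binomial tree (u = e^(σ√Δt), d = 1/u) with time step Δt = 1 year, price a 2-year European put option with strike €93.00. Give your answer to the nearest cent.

€3.01

CRR parameters: u = e^(σ√Δt) = e^(0.25·√1) = 1.2840, d = 1/u = 0.7788
Per-period rate: rΔt = 0.1·1 = 0.1, so R = e^0.1 = 1.1052
Risk-neutral probability p = (e^0.1 − 0.7788)/(1.2840 − 0.7788) = 0.3264/0.5052 = 0.6460
Terminal stock prices: S_uu = 173.1, S_ud = 105, S_dd = 63.69
Terminal payoffs (K − S): max(-80.12, 0) = 0, max(-12, 0) = 0, max(29.31, 0) = 29.31
Node u (S = 134.8): V_u = e^(−0.1)·[0.6460·0.0000 + 0.3540·0.0000] = 0.0000
Node d (S = 81.77): V_d = e^(−0.1)·[0.6460·0.0000 + 0.3540·29.3143] = 9.3900
Node 0 (S = 105): V_0 = e^(−0.1)·[0.6460·0.0000 + 0.3540·9.3900] = 3.0078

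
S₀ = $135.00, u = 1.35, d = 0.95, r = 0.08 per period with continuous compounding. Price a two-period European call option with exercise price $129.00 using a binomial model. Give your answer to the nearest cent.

Risk-neutral probability p = (e^0.08 − 0.95)/(1.35 − 0.95) = 0.1333/0.4000 = 0.3332
Terminal stock prices: S_uu = 246, S_ud = 173.1, S_dd = 121.8
Terminal payoffs (S − K): max(117, 0) = 117, max(44.14, 0) = 44.14, max(-7.163, 0) = 0
Node u (S = 182.2): V_u = e^(−0.08)·[0.3332·117.0375 + 0.6668·44.1375] = 63.1680
Node d (S = 128.2): V_d = e^(−0.08)·[0.3332·44.1375 + 0.6668·0.0000] = 13.5766
Node 0 (S = 135): V_0 = e^(−0.08)·[0.3332·63.1680 + 0.6668·13.5766] = 27.7871

$27.79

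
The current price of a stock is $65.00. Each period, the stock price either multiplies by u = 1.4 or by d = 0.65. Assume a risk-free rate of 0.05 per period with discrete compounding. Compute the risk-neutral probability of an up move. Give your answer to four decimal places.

p = 0.5333

Risk-neutral probability p = (1 + 0.05 − 0.65)/(1.4 − 0.65) = 0.4000/0.7500 = 0.5333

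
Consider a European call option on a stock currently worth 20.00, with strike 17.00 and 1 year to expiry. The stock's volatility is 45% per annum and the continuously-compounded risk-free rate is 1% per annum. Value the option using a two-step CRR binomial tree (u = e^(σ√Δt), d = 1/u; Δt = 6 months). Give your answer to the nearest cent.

5.24

CRR parameters: u = e^(σ√Δt) = e^(0.45·√0.5) = 1.3746, d = 1/u = 0.7275
Per-period rate: rΔt = 0.01·0.5 = 0.005, so R = e^0.005 = 1.0050
Risk-neutral probability p = (e^0.005 − 0.7275)/(1.3746 − 0.7275) = 0.2776/0.6472 = 0.4289
Terminal stock prices: S_uu = 37.79, S_ud = 20, S_dd = 10.58
Terminal payoffs (S − K): max(20.79, 0) = 20.79, max(3, 0) = 3, max(-6.416, 0) = 0
Node u (S = 27.49): V_u = e^(−0.005)·[0.4289·20.7932 + 0.5711·3.0000] = 10.5778
Node d (S = 14.55): V_d = e^(−0.005)·[0.4289·3.0000 + 0.5711·0.0000] = 1.2802
Node 0 (S = 20): V_0 = e^(−0.005)·[0.4289·10.5778 + 0.5711·1.2802] = 5.2413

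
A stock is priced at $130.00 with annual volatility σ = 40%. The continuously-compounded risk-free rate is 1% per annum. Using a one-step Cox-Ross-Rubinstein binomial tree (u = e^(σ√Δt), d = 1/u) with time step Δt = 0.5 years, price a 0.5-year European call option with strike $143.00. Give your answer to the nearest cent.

CRR parameters: u = e^(σ√Δt) = e^(0.4·√0.5) = 1.3269, d = 1/u = 0.7536
Per-period rate: rΔt = 0.01·0.5 = 0.005, so R = e^0.005 = 1.0050
Risk-neutral probability p = (e^0.005 − 0.7536)/(1.3269 − 0.7536) = 0.2514/0.5733 = 0.4385
Terminal stock prices: S_u = 172.5, S_d = 97.97
Terminal payoffs (S − K): max(29.5, 0) = 29.5, max(-45.03, 0) = 0
Node 0 (S = 130): V_0 = e^(−0.005)·[0.4385·29.4965 + 0.5615·0.0000] = 12.8697

$12.87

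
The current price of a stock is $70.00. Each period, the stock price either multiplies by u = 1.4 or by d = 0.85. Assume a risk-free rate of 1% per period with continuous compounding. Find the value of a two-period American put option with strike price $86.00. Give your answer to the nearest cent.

Risk-neutral probability p = (e^0.01 − 0.85)/(1.4 − 0.85) = 0.1601/0.5500 = 0.2910
Terminal stock prices: S_uu = 137.2, S_ud = 83.3, S_dd = 50.57
Terminal payoffs (K − S): max(-51.2, 0) = 0, max(2.7, 0) = 2.7, max(35.43, 0) = 35.43
Node u (S = 98): continuation = e^(−0.01)·[0.2910·0.0000 + 0.7090·2.7000] = 1.8953; exercise value = 0.0000 ≤ continuation, so V_u = 1.8953
Node d (S = 59.5): continuation = e^(−0.01)·[0.2910·2.7000 + 0.7090·35.4250] = 25.6443; exercise value = 26.5000 > continuation, so V_d = 26.5000 (exercise)
Node 0 (S = 70): continuation = e^(−0.01)·[0.2910·1.8953 + 0.7090·26.5000] = 19.1476; exercise value = 16.0000 ≤ continuation, so V_0 = 19.1476

$19.15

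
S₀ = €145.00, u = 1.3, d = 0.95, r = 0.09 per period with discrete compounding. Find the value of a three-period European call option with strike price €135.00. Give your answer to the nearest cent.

€42.54

Risk-neutral probability p = (1 + 0.09 − 0.95)/(1.3 − 0.95) = 0.1400/0.3500 = 0.4000
Terminal stock prices: S_uuu = 318.6, S_uud = 232.8, S_udd = 170.1, S_ddd = 124.3
Terminal payoffs (S − K): max(183.6, 0) = 183.6, max(97.8, 0) = 97.8, max(35.12, 0) = 35.12, max(-10.68, 0) = 0
Node uu (S = 245.1): V_uu = 1/1.09·[0.4000·183.5650 + 0.6000·97.7975] = 121.1968
Node ud (S = 179.1): V_ud = 1/1.09·[0.4000·97.7975 + 0.6000·35.1213] = 55.2218
Node dd (S = 130.9): V_dd = 1/1.09·[0.4000·35.1213 + 0.6000·0.0000] = 12.8885
Node u (S = 188.5): V_u = 1/1.09·[0.4000·121.1968 + 0.6000·55.2218] = 74.8732
Node d (S = 137.8): V_d = 1/1.09·[0.4000·55.2218 + 0.6000·12.8885] = 27.3595
Node 0 (S = 145): V_0 = 1/1.09·[0.4000·74.8732 + 0.6000·27.3595] = 42.5367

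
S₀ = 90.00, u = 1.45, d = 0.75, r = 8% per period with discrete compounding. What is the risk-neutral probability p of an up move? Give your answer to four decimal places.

p = 0.4714

Risk-neutral probability p = (1 + 0.08 − 0.75)/(1.45 − 0.75) = 0.3300/0.7000 = 0.4714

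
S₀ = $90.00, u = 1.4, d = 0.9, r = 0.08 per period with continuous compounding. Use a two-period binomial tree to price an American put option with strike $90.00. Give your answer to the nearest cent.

Risk-neutral probability p = (e^0.08 − 0.9)/(1.4 − 0.9) = 0.1833/0.5000 = 0.3666
Terminal stock prices: S_uu = 176.4, S_ud = 113.4, S_dd = 72.9
Terminal payoffs (K − S): max(-86.4, 0) = 0, max(-23.4, 0) = 0, max(17.1, 0) = 17.1
Node u (S = 126): continuation = e^(−0.08)·[0.3666·0.0000 + 0.6334·0.0000] = 0.0000; exercise value = 0.0000 ≤ continuation, so V_u = 0.0000
Node d (S = 81): continuation = e^(−0.08)·[0.3666·0.0000 + 0.6334·17.1000] = 9.9988; exercise value = 9.0000 ≤ continuation, so V_d = 9.9988
Node 0 (S = 90): continuation = e^(−0.08)·[0.3666·0.0000 + 0.6334·9.9988] = 5.8466; exercise value = 0.0000 ≤ continuation, so V_0 = 5.8466

$5.85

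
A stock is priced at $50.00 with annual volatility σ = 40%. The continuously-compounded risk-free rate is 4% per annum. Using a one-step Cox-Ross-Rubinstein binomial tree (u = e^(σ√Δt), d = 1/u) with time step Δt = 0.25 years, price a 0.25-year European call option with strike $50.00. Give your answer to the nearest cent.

$5.21

CRR parameters: u = e^(σ√Δt) = e^(0.4·√0.25) = 1.2214, d = 1/u = 0.8187
Per-period rate: rΔt = 0.04·0.25 = 0.01, so R = e^0.01 = 1.0101
Risk-neutral probability p = (e^0.01 − 0.8187)/(1.2214 − 0.8187) = 0.1913/0.4027 = 0.4751
Terminal stock prices: S_u = 61.07, S_d = 40.94
Terminal payoffs (S − K): max(11.07, 0) = 11.07, max(-9.063, 0) = 0
Node 0 (S = 50): V_0 = e^(−0.01)·[0.4751·11.0701 + 0.5249·0.0000] = 5.2074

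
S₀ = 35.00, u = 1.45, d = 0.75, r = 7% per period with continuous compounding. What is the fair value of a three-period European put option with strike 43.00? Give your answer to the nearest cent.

8.30

Risk-neutral probability p = (e^0.07 − 0.75)/(1.45 − 0.75) = 0.3225/0.7000 = 0.4607
Terminal stock prices: S_uuu = 106.7, S_uud = 55.19, S_udd = 28.55, S_ddd = 14.77
Terminal payoffs (K − S): max(-63.7, 0) = 0, max(-12.19, 0) = 0, max(14.45, 0) = 14.45, max(28.23, 0) = 28.23
Node uu (S = 73.59): V_uu = e^(−0.07)·[0.4607·0.0000 + 0.5393·0.0000] = 0.0000
Node ud (S = 38.06): V_ud = e^(−0.07)·[0.4607·0.0000 + 0.5393·14.4531] = 7.2673
Node dd (S = 19.69): V_dd = e^(−0.07)·[0.4607·14.4531 + 0.5393·28.2344] = 20.4054
Node u (S = 50.75): V_u = e^(−0.07)·[0.4607·0.0000 + 0.5393·7.2673] = 3.6541
Node d (S = 26.25): V_d = e^(−0.07)·[0.4607·7.2673 + 0.5393·20.4054] = 13.3820
Node 0 (S = 35): V_0 = e^(−0.07)·[0.4607·3.6541 + 0.5393·13.3820] = 8.2984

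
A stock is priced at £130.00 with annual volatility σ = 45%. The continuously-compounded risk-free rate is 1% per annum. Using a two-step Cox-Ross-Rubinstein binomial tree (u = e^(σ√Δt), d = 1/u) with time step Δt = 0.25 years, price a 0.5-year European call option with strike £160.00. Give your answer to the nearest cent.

£8.82

CRR parameters: u = e^(σ√Δt) = e^(0.45·√0.25) = 1.2523, d = 1/u = 0.7985
Per-period rate: rΔt = 0.01·0.25 = 0.0025, so R = e^0.0025 = 1.0025
Risk-neutral probability p = (e^0.0025 − 0.7985)/(1.2523 − 0.7985) = 0.2040/0.4538 = 0.4495
Terminal stock prices: S_uu = 203.9, S_ud = 130, S_dd = 82.89
Terminal payoffs (S − K): max(43.88, 0) = 43.88, max(-30, 0) = 0, max(-77.11, 0) = 0
Node u (S = 162.8): V_u = e^(−0.0025)·[0.4495·43.8806 + 0.5505·0.0000] = 19.6752
Node d (S = 103.8): V_d = e^(−0.0025)·[0.4495·0.0000 + 0.5505·0.0000] = 0.0000
Node 0 (S = 130): V_0 = e^(−0.0025)·[0.4495·19.6752 + 0.5505·0.0000] = 8.8219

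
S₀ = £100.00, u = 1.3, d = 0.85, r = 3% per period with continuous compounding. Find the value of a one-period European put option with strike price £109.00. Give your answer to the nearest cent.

Risk-neutral probability p = (e^0.03 − 0.85)/(1.3 − 0.85) = 0.1805/0.4500 = 0.4010
Terminal stock prices: S_u = 130, S_d = 85
Terminal payoffs (K − S): max(-21, 0) = 0, max(24, 0) = 24
Node 0 (S = 100): V_0 = e^(−0.03)·[0.4010·0.0000 + 0.5990·24.0000] = 13.9509

£13.95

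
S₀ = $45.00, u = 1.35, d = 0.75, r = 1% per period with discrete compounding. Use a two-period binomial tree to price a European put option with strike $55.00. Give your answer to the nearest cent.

$13.89

Risk-neutral probability p = (1 + 0.01 − 0.75)/(1.35 − 0.75) = 0.2600/0.6000 = 0.4333
Terminal stock prices: S_uu = 82.01, S_ud = 45.56, S_dd = 25.31
Terminal payoffs (K − S): max(-27.01, 0) = 0, max(9.437, 0) = 9.437, max(29.69, 0) = 29.69
Node u (S = 60.75): V_u = 1/1.01·[0.4333·0.0000 + 0.5667·9.4375] = 5.2950
Node d (S = 33.75): V_d = 1/1.01·[0.4333·9.4375 + 0.5667·29.6875] = 20.7054
Node 0 (S = 45): V_0 = 1/1.01·[0.4333·5.2950 + 0.5667·20.7054] = 13.8887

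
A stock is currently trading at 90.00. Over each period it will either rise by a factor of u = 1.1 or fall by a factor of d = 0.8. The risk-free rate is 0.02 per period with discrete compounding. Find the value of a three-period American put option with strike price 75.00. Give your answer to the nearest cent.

Risk-neutral probability p = (1 + 0.02 − 0.8)/(1.1 − 0.8) = 0.2200/0.3000 = 0.7333
Terminal stock prices: S_uuu = 119.8, S_uud = 87.12, S_udd = 63.36, S_ddd = 46.08
Terminal payoffs (K − S): max(-44.79, 0) = 0, max(-12.12, 0) = 0, max(11.64, 0) = 11.64, max(28.92, 0) = 28.92
Node uu (S = 108.9): continuation = 1/1.02·[0.7333·0.0000 + 0.2667·0.0000] = 0.0000; exercise value = 0.0000 ≤ continuation, so V_uu = 0.0000
Node ud (S = 79.2): continuation = 1/1.02·[0.7333·0.0000 + 0.2667·11.6400] = 3.0431; exercise value = 0.0000 ≤ continuation, so V_ud = 3.0431
Node dd (S = 57.6): continuation = 1/1.02·[0.7333·11.6400 + 0.2667·28.9200] = 15.9294; exercise value = 17.4000 > continuation, so V_dd = 17.4000 (exercise)
Node u (S = 99): continuation = 1/1.02·[0.7333·0.0000 + 0.2667·3.0431] = 0.7956; exercise value = 0.0000 ≤ continuation, so V_u = 0.7956
Node d (S = 72): continuation = 1/1.02·[0.7333·3.0431 + 0.2667·17.4000] = 6.7369; exercise value = 3.0000 ≤ continuation, so V_d = 6.7369
Node 0 (S = 90): continuation = 1/1.02·[0.7333·0.7956 + 0.2667·6.7369] = 2.3333; exercise value = 0.0000 ≤ continuation, so V_0 = 2.3333

2.33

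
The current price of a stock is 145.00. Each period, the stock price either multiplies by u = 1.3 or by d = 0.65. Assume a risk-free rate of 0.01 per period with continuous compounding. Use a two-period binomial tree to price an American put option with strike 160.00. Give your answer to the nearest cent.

Risk-neutral probability p = (e^0.01 − 0.65)/(1.3 − 0.65) = 0.3601/0.6500 = 0.5539
Terminal stock prices: S_uu = 245.1, S_ud = 122.5, S_dd = 61.26
Terminal payoffs (K − S): max(-85.05, 0) = 0, max(37.47, 0) = 37.47, max(98.74, 0) = 98.74
Node u (S = 188.5): continuation = e^(−0.01)·[0.5539·0.0000 + 0.4461·37.4750] = 16.5504; exercise value = 0.0000 ≤ continuation, so V_u = 16.5504
Node d (S = 94.25): continuation = e^(−0.01)·[0.5539·37.4750 + 0.4461·98.7375] = 64.1580; exercise value = 65.7500 > continuation, so V_d = 65.7500 (exercise)
Node 0 (S = 145): continuation = e^(−0.01)·[0.5539·16.5504 + 0.4461·65.7500] = 38.1141; exercise value = 15.0000 ≤ continuation, so V_0 = 38.1141

38.11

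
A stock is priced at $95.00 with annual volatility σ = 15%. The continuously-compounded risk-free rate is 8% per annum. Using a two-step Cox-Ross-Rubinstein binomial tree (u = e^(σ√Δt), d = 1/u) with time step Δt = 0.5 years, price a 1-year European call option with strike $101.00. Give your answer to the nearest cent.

$6.73

CRR parameters: u = e^(σ√Δt) = e^(0.15·√0.5) = 1.1119, d = 1/u = 0.8994
Per-period rate: rΔt = 0.08·0.5 = 0.04, so R = e^0.04 = 1.0408
Risk-neutral probability p = (e^0.04 − 0.8994)/(1.1119 − 0.8994) = 0.1414/0.2125 = 0.6655
Terminal stock prices: S_uu = 117.4, S_ud = 95, S_dd = 76.84
Terminal payoffs (S − K): max(16.45, 0) = 16.45, max(-6, 0) = 0, max(-24.16, 0) = 0
Node u (S = 105.6): V_u = e^(−0.04)·[0.6655·16.4496 + 0.3345·0.0000] = 10.5184
Node d (S = 85.44): V_d = e^(−0.04)·[0.6655·0.0000 + 0.3345·0.0000] = 0.0000
Node 0 (S = 95): V_0 = e^(−0.04)·[0.6655·10.5184 + 0.3345·0.0000] = 6.7259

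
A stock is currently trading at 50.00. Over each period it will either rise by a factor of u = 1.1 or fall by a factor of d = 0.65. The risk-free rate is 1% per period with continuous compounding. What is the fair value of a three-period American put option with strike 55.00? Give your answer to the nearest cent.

Risk-neutral probability p = (e^0.01 − 0.65)/(1.1 − 0.65) = 0.3601/0.4500 = 0.8001
Terminal stock prices: S_uuu = 66.55, S_uud = 39.33, S_udd = 23.24, S_ddd = 13.73
Terminal payoffs (K − S): max(-11.55, 0) = 0, max(15.67, 0) = 15.67, max(31.76, 0) = 31.76, max(41.27, 0) = 41.27
Node uu (S = 60.5): continuation = e^(−0.01)·[0.8001·0.0000 + 0.1999·15.6750] = 3.1021; exercise value = 0.0000 ≤ continuation, so V_uu = 3.1021
Node ud (S = 35.75): continuation = e^(−0.01)·[0.8001·15.6750 + 0.1999·31.7625] = 18.7027; exercise value = 19.2500 > continuation, so V_ud = 19.2500 (exercise)
Node dd (S = 21.13): continuation = e^(−0.01)·[0.8001·31.7625 + 0.1999·41.2687] = 33.3277; exercise value = 33.8750 > continuation, so V_dd = 33.8750 (exercise)
Node u (S = 55): continuation = e^(−0.01)·[0.8001·3.1021 + 0.1999·19.2500] = 6.2669; exercise value = 0.0000 ≤ continuation, so V_u = 6.2669
Node d (S = 32.5): continuation = e^(−0.01)·[0.8001·19.2500 + 0.1999·33.8750] = 21.9527; exercise value = 22.5000 > continuation, so V_d = 22.5000 (exercise)
Node 0 (S = 50): continuation = e^(−0.01)·[0.8001·6.2669 + 0.1999·22.5000] = 9.4170; exercise value = 5.0000 ≤ continuation, so V_0 = 9.4170

9.42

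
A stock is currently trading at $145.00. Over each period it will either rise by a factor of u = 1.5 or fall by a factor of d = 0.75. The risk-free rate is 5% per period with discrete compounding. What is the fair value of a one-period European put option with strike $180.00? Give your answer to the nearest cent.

$40.71

Risk-neutral probability p = (1 + 0.05 − 0.75)/(1.5 − 0.75) = 0.3000/0.7500 = 0.4000
Terminal stock prices: S_u = 217.5, S_d = 108.8
Terminal payoffs (K − S): max(-37.5, 0) = 0, max(71.25, 0) = 71.25
Node 0 (S = 145): V_0 = 1/1.05·[0.4000·0.0000 + 0.6000·71.2500] = 40.7143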